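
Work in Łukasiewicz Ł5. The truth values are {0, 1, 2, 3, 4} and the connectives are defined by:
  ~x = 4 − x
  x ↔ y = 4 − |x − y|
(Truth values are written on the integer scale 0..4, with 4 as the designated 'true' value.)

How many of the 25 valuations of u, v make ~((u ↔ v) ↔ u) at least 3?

5

value 4: 2 assignments (counts)
value 3: 3 assignments (counts)
value 2: 6 assignments
value 1: 7 assignments
value 0: 7 assignments
So 5 of the 25 assignments meet the threshold.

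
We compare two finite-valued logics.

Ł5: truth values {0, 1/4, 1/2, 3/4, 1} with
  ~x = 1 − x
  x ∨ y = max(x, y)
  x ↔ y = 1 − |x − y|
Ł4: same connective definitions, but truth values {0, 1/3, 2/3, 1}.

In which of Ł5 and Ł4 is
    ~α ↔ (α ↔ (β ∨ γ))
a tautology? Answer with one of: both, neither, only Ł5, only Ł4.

In Ł5: at α = 0, β = 0, γ = 1/4 the value is 3/4 — not a tautology.
In Ł4: at α = 0, β = 0, γ = 1/3 the value is 2/3 — not a tautology.

neither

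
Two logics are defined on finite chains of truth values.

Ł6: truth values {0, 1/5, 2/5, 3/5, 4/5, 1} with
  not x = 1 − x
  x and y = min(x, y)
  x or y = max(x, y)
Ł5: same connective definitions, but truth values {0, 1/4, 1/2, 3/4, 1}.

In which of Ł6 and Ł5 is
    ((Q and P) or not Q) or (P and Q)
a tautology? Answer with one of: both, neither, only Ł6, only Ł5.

In Ł6: at P = 0, Q = 1/5 the value is 4/5 — not a tautology.
In Ł5: at P = 0, Q = 1/4 the value is 3/4 — not a tautology.

neither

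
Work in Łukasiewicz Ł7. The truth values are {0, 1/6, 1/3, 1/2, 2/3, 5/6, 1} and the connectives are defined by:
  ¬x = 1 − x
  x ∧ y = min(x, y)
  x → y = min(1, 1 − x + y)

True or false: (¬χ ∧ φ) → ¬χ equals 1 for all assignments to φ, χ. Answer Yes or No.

At φ = 1/6, χ = 1, for instance:
¬χ = ¬1 = 0
¬χ ∧ φ = 0 ∧ 1/6 = 0
(¬χ ∧ φ) → ¬χ = 0 → 0 = 1
and checking the remaining 48 assignments likewise gives ≥ 1 in every case.

Yes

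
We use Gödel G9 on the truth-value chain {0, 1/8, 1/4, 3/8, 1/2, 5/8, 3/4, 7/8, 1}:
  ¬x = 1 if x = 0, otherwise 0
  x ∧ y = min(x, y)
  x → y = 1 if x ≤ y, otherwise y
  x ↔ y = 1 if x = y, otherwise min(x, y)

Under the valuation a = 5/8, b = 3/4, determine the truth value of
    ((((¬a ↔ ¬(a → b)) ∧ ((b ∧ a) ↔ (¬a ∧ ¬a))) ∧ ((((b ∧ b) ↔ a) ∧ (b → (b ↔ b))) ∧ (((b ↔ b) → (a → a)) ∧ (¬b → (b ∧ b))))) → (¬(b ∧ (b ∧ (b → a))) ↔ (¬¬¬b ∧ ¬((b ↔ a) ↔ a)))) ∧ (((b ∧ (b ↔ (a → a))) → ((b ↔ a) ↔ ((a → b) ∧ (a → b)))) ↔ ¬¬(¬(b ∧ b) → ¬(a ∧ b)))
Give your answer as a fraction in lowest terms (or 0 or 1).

5/8

¬a = ¬5/8 = 0
a → b = 5/8 → 3/4 = 1
¬(a → b) = ¬1 = 0
¬a ↔ ¬(a → b) = 0 ↔ 0 = 1
b ∧ a = 3/4 ∧ 5/8 = 5/8
¬a = ¬5/8 = 0
¬a = ¬5/8 = 0
¬a ∧ ¬a = 0 ∧ 0 = 0
(b ∧ a) ↔ (¬a ∧ ¬a) = 5/8 ↔ 0 = 0
(¬a ↔ ¬(a → b)) ∧ ((b ∧ a) ↔ (¬a ∧ ¬a)) = 1 ∧ 0 = 0
b ∧ b = 3/4 ∧ 3/4 = 3/4
(b ∧ b) ↔ a = 3/4 ↔ 5/8 = 5/8
b ↔ b = 3/4 ↔ 3/4 = 1
b → (b ↔ b) = 3/4 → 1 = 1
((b ∧ b) ↔ a) ∧ (b → (b ↔ b)) = 5/8 ∧ 1 = 5/8
b ↔ b = 3/4 ↔ 3/4 = 1
a → a = 5/8 → 5/8 = 1
(b ↔ b) → (a → a) = 1 → 1 = 1
¬b = ¬3/4 = 0
b ∧ b = 3/4 ∧ 3/4 = 3/4
¬b → (b ∧ b) = 0 → 3/4 = 1
((b ↔ b) → (a → a)) ∧ (¬b → (b ∧ b)) = 1 ∧ 1 = 1
(((b ∧ b) ↔ a) ∧ (b → (b ↔ b))) ∧ (((b ↔ b) → (a → a)) ∧ (¬b → (b ∧ b))) = 5/8 ∧ 1 = 5/8
((¬a ↔ ¬(a → b)) ∧ ((b ∧ a) ↔ (¬a ∧ ¬a))) ∧ ((((b ∧ b) ↔ a) ∧ (b → (b ↔ b))) ∧ (((b ↔ b) → (a → a)) ∧ (¬b → (b ∧ b)))) = 0 ∧ 5/8 = 0
b → a = 3/4 → 5/8 = 5/8
b ∧ (b → a) = 3/4 ∧ 5/8 = 5/8
b ∧ (b ∧ (b → a)) = 3/4 ∧ 5/8 = 5/8
¬(b ∧ (b ∧ (b → a))) = ¬5/8 = 0
¬b = ¬3/4 = 0
¬¬b = ¬0 = 1
¬¬¬b = ¬1 = 0
b ↔ a = 3/4 ↔ 5/8 = 5/8
(b ↔ a) ↔ a = 5/8 ↔ 5/8 = 1
¬((b ↔ a) ↔ a) = ¬1 = 0
¬¬¬b ∧ ¬((b ↔ a) ↔ a) = 0 ∧ 0 = 0
¬(b ∧ (b ∧ (b → a))) ↔ (¬¬¬b ∧ ¬((b ↔ a) ↔ a)) = 0 ↔ 0 = 1
(((¬a ↔ ¬(a → b)) ∧ ((b ∧ a) ↔ (¬a ∧ ¬a))) ∧ ((((b ∧ b) ↔ a) ∧ (b → (b ↔ b))) ∧ (((b ↔ b) → (a → a)) ∧ (¬b → (b ∧ b))))) → (¬(b ∧ (b ∧ (b → a))) ↔ (¬¬¬b ∧ ¬((b ↔ a) ↔ a))) = 0 → 1 = 1
a → a = 5/8 → 5/8 = 1
b ↔ (a → a) = 3/4 ↔ 1 = 3/4
b ∧ (b ↔ (a → a)) = 3/4 ∧ 3/4 = 3/4
b ↔ a = 3/4 ↔ 5/8 = 5/8
a → b = 5/8 → 3/4 = 1
a → b = 5/8 → 3/4 = 1
(a → b) ∧ (a → b) = 1 ∧ 1 = 1
(b ↔ a) ↔ ((a → b) ∧ (a → b)) = 5/8 ↔ 1 = 5/8
(b ∧ (b ↔ (a → a))) → ((b ↔ a) ↔ ((a → b) ∧ (a → b))) = 3/4 → 5/8 = 5/8
b ∧ b = 3/4 ∧ 3/4 = 3/4
¬(b ∧ b) = ¬3/4 = 0
a ∧ b = 5/8 ∧ 3/4 = 5/8
¬(a ∧ b) = ¬5/8 = 0
¬(b ∧ b) → ¬(a ∧ b) = 0 → 0 = 1
¬(¬(b ∧ b) → ¬(a ∧ b)) = ¬1 = 0
¬¬(¬(b ∧ b) → ¬(a ∧ b)) = ¬0 = 1
((b ∧ (b ↔ (a → a))) → ((b ↔ a) ↔ ((a → b) ∧ (a → b)))) ↔ ¬¬(¬(b ∧ b) → ¬(a ∧ b)) = 5/8 ↔ 1 = 5/8
((((¬a ↔ ¬(a → b)) ∧ ((b ∧ a) ↔ (¬a ∧ ¬a))) ∧ ((((b ∧ b) ↔ a) ∧ (b → (b ↔ b))) ∧ (((b ↔ b) → (a → a)) ∧ (¬b → (b ∧ b))))) → (¬(b ∧ (b ∧ (b → a))) ↔ (¬¬¬b ∧ ¬((b ↔ a) ↔ a)))) ∧ (((b ∧ (b ↔ (a → a))) → ((b ↔ a) ↔ ((a → b) ∧ (a → b)))) ↔ ¬¬(¬(b ∧ b) → ¬(a ∧ b))) = 1 ∧ 5/8 = 5/8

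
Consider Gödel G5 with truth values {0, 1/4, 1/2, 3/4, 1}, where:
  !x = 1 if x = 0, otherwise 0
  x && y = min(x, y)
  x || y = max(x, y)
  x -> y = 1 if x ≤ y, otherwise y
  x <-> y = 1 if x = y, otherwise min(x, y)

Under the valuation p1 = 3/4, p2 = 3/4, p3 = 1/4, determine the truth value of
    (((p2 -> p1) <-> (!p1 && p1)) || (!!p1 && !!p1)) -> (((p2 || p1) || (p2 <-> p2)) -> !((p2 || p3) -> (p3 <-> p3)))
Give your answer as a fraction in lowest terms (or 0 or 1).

p2 -> p1 = 3/4 -> 3/4 = 1
!p1 = !3/4 = 0
!p1 && p1 = 0 && 3/4 = 0
(p2 -> p1) <-> (!p1 && p1) = 1 <-> 0 = 0
!p1 = !3/4 = 0
!!p1 = !0 = 1
!p1 = !3/4 = 0
!!p1 = !0 = 1
!!p1 && !!p1 = 1 && 1 = 1
((p2 -> p1) <-> (!p1 && p1)) || (!!p1 && !!p1) = 0 || 1 = 1
p2 || p1 = 3/4 || 3/4 = 3/4
p2 <-> p2 = 3/4 <-> 3/4 = 1
(p2 || p1) || (p2 <-> p2) = 3/4 || 1 = 1
p2 || p3 = 3/4 || 1/4 = 3/4
p3 <-> p3 = 1/4 <-> 1/4 = 1
(p2 || p3) -> (p3 <-> p3) = 3/4 -> 1 = 1
!((p2 || p3) -> (p3 <-> p3)) = !1 = 0
((p2 || p1) || (p2 <-> p2)) -> !((p2 || p3) -> (p3 <-> p3)) = 1 -> 0 = 0
(((p2 -> p1) <-> (!p1 && p1)) || (!!p1 && !!p1)) -> (((p2 || p1) || (p2 <-> p2)) -> !((p2 || p3) -> (p3 <-> p3))) = 1 -> 0 = 0

0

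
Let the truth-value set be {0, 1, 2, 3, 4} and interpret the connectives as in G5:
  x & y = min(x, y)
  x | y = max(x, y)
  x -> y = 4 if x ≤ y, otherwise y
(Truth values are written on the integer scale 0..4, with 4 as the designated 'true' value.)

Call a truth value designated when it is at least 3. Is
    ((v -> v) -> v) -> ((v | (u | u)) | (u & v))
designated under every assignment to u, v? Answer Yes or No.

Yes

At u = 2, v = 2, for instance:
v -> v = 2 -> 2 = 4
(v -> v) -> v = 4 -> 2 = 2
u | u = 2 | 2 = 2
v | (u | u) = 2 | 2 = 2
u & v = 2 & 2 = 2
(v | (u | u)) | (u & v) = 2 | 2 = 2
((v -> v) -> v) -> ((v | (u | u)) | (u & v)) = 2 -> 2 = 4
and checking the remaining 24 assignments likewise gives ≥ 3 in every case.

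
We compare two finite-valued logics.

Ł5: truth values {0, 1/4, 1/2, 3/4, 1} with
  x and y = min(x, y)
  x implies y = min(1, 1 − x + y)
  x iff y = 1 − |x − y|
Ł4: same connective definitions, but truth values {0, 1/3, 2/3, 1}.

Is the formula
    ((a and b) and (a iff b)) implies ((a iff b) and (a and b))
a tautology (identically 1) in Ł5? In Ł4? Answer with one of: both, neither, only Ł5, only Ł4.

In Ł5: every assignment gives 1 — tautology.
In Ł4: every assignment gives 1 — tautology.

both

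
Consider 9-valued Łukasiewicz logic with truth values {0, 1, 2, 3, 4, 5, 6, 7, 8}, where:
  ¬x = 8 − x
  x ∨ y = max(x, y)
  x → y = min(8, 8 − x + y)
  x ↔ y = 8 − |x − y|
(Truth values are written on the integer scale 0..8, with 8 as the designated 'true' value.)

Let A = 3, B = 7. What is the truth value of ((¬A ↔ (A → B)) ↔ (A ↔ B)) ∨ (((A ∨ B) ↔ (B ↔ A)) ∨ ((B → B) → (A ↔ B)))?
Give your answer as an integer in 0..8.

7

¬A = ¬3 = 5
A → B = 3 → 7 = 8
¬A ↔ (A → B) = 5 ↔ 8 = 5
A ↔ B = 3 ↔ 7 = 4
(¬A ↔ (A → B)) ↔ (A ↔ B) = 5 ↔ 4 = 7
A ∨ B = 3 ∨ 7 = 7
B ↔ A = 7 ↔ 3 = 4
(A ∨ B) ↔ (B ↔ A) = 7 ↔ 4 = 5
B → B = 7 → 7 = 8
A ↔ B = 3 ↔ 7 = 4
(B → B) → (A ↔ B) = 8 → 4 = 4
((A ∨ B) ↔ (B ↔ A)) ∨ ((B → B) → (A ↔ B)) = 5 ∨ 4 = 5
((¬A ↔ (A → B)) ↔ (A ↔ B)) ∨ (((A ∨ B) ↔ (B ↔ A)) ∨ ((B → B) → (A ↔ B))) = 7 ∨ 5 = 7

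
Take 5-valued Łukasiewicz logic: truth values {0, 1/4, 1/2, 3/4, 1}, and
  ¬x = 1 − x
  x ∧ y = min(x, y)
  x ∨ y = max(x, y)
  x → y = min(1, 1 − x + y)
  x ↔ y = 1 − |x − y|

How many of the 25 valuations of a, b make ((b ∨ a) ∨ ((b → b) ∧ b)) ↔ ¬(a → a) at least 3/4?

4

value 1: 1 assignment (counts)
value 3/4: 3 assignments (counts)
value 1/2: 5 assignments
value 1/4: 7 assignments
value 0: 9 assignments
So 4 of the 25 assignments meet the threshold.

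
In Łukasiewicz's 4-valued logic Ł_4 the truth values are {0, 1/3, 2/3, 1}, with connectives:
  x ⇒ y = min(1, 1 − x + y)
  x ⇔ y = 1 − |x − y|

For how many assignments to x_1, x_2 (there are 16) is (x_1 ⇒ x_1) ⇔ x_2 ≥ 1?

4

x_1 = 0, x_2 = 0 ↦ 0  <
x_1 = 0, x_2 = 1/3 ↦ 1/3  <
x_1 = 0, x_2 = 2/3 ↦ 2/3  <
x_1 = 0, x_2 = 1 ↦ 1  ≥
x_1 = 1/3, x_2 = 0 ↦ 0  <
x_1 = 1/3, x_2 = 1/3 ↦ 1/3  <
x_1 = 1/3, x_2 = 2/3 ↦ 2/3  <
x_1 = 1/3, x_2 = 1 ↦ 1  ≥
x_1 = 2/3, x_2 = 0 ↦ 0  <
x_1 = 2/3, x_2 = 1/3 ↦ 1/3  <
x_1 = 2/3, x_2 = 2/3 ↦ 2/3  <
x_1 = 2/3, x_2 = 1 ↦ 1  ≥
x_1 = 1, x_2 = 0 ↦ 0  <
x_1 = 1, x_2 = 1/3 ↦ 1/3  <
x_1 = 1, x_2 = 2/3 ↦ 2/3  <
x_1 = 1, x_2 = 1 ↦ 1  ≥
So 4 of the 16 assignments meet the threshold.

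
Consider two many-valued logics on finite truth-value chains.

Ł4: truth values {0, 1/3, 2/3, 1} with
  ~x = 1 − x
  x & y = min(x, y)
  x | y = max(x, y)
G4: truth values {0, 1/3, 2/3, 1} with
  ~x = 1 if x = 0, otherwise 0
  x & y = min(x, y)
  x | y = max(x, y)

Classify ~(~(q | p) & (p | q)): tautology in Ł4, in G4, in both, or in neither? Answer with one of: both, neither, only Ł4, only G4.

only G4

In Ł4: at p = 0, q = 1/3 the value is 2/3 — not a tautology.
In G4: every assignment gives 1 — tautology.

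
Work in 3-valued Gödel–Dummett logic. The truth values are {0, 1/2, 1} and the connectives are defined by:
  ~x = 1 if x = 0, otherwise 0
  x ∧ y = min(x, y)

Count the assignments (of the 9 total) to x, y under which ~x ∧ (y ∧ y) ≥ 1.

1

x = 0, y = 0 ↦ 0  <
x = 0, y = 1/2 ↦ 1/2  <
x = 0, y = 1 ↦ 1  ≥
x = 1/2, y = 0 ↦ 0  <
x = 1/2, y = 1/2 ↦ 0  <
x = 1/2, y = 1 ↦ 0  <
x = 1, y = 0 ↦ 0  <
x = 1, y = 1/2 ↦ 0  <
x = 1, y = 1 ↦ 0  <
So 1 of the 9 assignments meets the threshold.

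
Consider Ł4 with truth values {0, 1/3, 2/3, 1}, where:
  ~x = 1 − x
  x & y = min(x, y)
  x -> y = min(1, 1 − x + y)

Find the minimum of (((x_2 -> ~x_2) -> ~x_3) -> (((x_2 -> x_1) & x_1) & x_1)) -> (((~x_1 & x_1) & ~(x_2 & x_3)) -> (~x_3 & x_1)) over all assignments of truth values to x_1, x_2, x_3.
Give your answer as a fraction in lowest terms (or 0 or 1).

Take x_1 = 1/3, x_2 = 0, x_3 = 1:
~x_2 = ~0 = 1
x_2 -> ~x_2 = 0 -> 1 = 1
~x_3 = ~1 = 0
(x_2 -> ~x_2) -> ~x_3 = 1 -> 0 = 0
x_2 -> x_1 = 0 -> 1/3 = 1
(x_2 -> x_1) & x_1 = 1 & 1/3 = 1/3
((x_2 -> x_1) & x_1) & x_1 = 1/3 & 1/3 = 1/3
((x_2 -> ~x_2) -> ~x_3) -> (((x_2 -> x_1) & x_1) & x_1) = 0 -> 1/3 = 1
~x_1 = ~1/3 = 2/3
~x_1 & x_1 = 2/3 & 1/3 = 1/3
x_2 & x_3 = 0 & 1 = 0
~(x_2 & x_3) = ~0 = 1
(~x_1 & x_1) & ~(x_2 & x_3) = 1/3 & 1 = 1/3
~x_3 = ~1 = 0
~x_3 & x_1 = 0 & 1/3 = 0
((~x_1 & x_1) & ~(x_2 & x_3)) -> (~x_3 & x_1) = 1/3 -> 0 = 2/3
(((x_2 -> ~x_2) -> ~x_3) -> (((x_2 -> x_1) & x_1) & x_1)) -> (((~x_1 & x_1) & ~(x_2 & x_3)) -> (~x_3 & x_1)) = 1 -> 2/3 = 2/3
No assignment yields a value below 2/3, so this is the minimum.

2/3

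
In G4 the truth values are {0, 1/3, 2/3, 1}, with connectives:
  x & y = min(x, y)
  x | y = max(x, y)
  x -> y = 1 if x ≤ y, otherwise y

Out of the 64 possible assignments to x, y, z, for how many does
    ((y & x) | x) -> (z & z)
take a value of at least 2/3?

44

value 1: 40 assignments (counts)
value 2/3: 4 assignments (counts)
value 1/3: 8 assignments
value 0: 12 assignments
So 44 of the 64 assignments meet the threshold.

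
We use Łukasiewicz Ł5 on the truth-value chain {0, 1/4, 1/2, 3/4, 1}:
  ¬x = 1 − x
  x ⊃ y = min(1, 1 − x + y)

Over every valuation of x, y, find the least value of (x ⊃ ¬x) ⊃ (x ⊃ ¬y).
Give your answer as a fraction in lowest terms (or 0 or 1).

Take x = 1/2, y = 1:
¬x = ¬1/2 = 1/2
x ⊃ ¬x = 1/2 ⊃ 1/2 = 1
¬y = ¬1 = 0
x ⊃ ¬y = 1/2 ⊃ 0 = 1/2
(x ⊃ ¬x) ⊃ (x ⊃ ¬y) = 1 ⊃ 1/2 = 1/2
No assignment yields a value below 1/2, so this is the minimum.

1/2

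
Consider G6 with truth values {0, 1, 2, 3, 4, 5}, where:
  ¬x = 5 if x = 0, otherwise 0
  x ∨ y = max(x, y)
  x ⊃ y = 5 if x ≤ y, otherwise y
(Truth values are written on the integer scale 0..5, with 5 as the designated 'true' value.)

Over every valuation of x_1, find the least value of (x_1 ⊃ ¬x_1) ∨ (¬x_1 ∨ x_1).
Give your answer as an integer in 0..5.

Take x_1 = 1:
¬x_1 = ¬1 = 0
x_1 ⊃ ¬x_1 = 1 ⊃ 0 = 0
¬x_1 = ¬1 = 0
¬x_1 ∨ x_1 = 0 ∨ 1 = 1
(x_1 ⊃ ¬x_1) ∨ (¬x_1 ∨ x_1) = 0 ∨ 1 = 1
No assignment yields a value below 1, so this is the minimum.

1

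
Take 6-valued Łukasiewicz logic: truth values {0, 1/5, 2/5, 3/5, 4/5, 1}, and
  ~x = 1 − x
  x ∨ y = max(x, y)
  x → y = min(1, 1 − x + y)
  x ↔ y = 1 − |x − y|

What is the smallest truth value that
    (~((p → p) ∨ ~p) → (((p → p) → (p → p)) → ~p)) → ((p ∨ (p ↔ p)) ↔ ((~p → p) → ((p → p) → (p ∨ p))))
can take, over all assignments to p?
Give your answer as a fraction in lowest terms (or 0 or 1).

3/5

Take p = 2/5:
p → p = 2/5 → 2/5 = 1
~p = ~2/5 = 3/5
(p → p) ∨ ~p = 1 ∨ 3/5 = 1
~((p → p) ∨ ~p) = ~1 = 0
p → p = 2/5 → 2/5 = 1
p → p = 2/5 → 2/5 = 1
(p → p) → (p → p) = 1 → 1 = 1
~p = ~2/5 = 3/5
((p → p) → (p → p)) → ~p = 1 → 3/5 = 3/5
~((p → p) ∨ ~p) → (((p → p) → (p → p)) → ~p) = 0 → 3/5 = 1
p ↔ p = 2/5 ↔ 2/5 = 1
p ∨ (p ↔ p) = 2/5 ∨ 1 = 1
~p = ~2/5 = 3/5
~p → p = 3/5 → 2/5 = 4/5
p → p = 2/5 → 2/5 = 1
p ∨ p = 2/5 ∨ 2/5 = 2/5
(p → p) → (p ∨ p) = 1 → 2/5 = 2/5
(~p → p) → ((p → p) → (p ∨ p)) = 4/5 → 2/5 = 3/5
(p ∨ (p ↔ p)) ↔ ((~p → p) → ((p → p) → (p ∨ p))) = 1 ↔ 3/5 = 3/5
(~((p → p) ∨ ~p) → (((p → p) → (p → p)) → ~p)) → ((p ∨ (p ↔ p)) ↔ ((~p → p) → ((p → p) → (p ∨ p)))) = 1 → 3/5 = 3/5
No assignment yields a value below 3/5, so this is the minimum.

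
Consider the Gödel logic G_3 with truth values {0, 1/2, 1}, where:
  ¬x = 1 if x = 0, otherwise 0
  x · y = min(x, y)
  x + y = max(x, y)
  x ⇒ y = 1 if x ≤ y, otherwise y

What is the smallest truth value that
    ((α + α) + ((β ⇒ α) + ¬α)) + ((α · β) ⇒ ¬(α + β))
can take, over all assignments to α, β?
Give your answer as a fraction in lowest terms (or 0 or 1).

1/2

Take α = 1/2, β = 1:
α + α = 1/2 + 1/2 = 1/2
β ⇒ α = 1 ⇒ 1/2 = 1/2
¬α = ¬1/2 = 0
(β ⇒ α) + ¬α = 1/2 + 0 = 1/2
(α + α) + ((β ⇒ α) + ¬α) = 1/2 + 1/2 = 1/2
α · β = 1/2 · 1 = 1/2
α + β = 1/2 + 1 = 1
¬(α + β) = ¬1 = 0
(α · β) ⇒ ¬(α + β) = 1/2 ⇒ 0 = 0
((α + α) + ((β ⇒ α) + ¬α)) + ((α · β) ⇒ ¬(α + β)) = 1/2 + 0 = 1/2
No assignment yields a value below 1/2, so this is the minimum.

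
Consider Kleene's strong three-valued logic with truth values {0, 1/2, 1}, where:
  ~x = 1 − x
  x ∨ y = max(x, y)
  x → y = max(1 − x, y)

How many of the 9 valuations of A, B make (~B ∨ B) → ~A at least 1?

A = 0, B = 0 ↦ 1  ≥
A = 0, B = 1/2 ↦ 1  ≥
A = 0, B = 1 ↦ 1  ≥
A = 1/2, B = 0 ↦ 1/2  <
A = 1/2, B = 1/2 ↦ 1/2  <
A = 1/2, B = 1 ↦ 1/2  <
A = 1, B = 0 ↦ 0  <
A = 1, B = 1/2 ↦ 1/2  <
A = 1, B = 1 ↦ 0  <
So 3 of the 9 assignments meet the threshold.

3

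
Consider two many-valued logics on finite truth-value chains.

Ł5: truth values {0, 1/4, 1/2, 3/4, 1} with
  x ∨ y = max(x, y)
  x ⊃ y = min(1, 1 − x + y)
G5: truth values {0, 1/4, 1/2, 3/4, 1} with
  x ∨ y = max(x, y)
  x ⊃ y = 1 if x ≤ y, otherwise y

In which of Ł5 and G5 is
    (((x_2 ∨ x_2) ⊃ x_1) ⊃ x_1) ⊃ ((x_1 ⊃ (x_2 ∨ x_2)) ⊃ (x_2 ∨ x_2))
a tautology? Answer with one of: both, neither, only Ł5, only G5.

In Ł5: every assignment gives 1 — tautology.
In G5: at x_1 = 0, x_2 = 1/4 the value is 1/4 — not a tautology.

only Ł5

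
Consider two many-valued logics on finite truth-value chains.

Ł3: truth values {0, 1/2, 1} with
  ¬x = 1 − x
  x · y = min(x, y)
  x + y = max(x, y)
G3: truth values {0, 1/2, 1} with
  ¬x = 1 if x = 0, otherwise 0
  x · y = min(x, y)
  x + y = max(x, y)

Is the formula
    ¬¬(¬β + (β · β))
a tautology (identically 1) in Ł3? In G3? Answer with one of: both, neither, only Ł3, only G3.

In Ł3: at β = 1/2 the value is 1/2 — not a tautology.
In G3: every assignment gives 1 — tautology.

only G3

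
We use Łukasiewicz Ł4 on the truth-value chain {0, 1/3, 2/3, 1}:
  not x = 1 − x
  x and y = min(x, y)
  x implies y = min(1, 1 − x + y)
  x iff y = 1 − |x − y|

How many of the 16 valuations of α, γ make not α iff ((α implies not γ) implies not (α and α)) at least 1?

10

α = 0, γ = 0 ↦ 1  ≥
α = 0, γ = 1/3 ↦ 1  ≥
α = 0, γ = 2/3 ↦ 1  ≥
α = 0, γ = 1 ↦ 1  ≥
α = 1/3, γ = 0 ↦ 1  ≥
α = 1/3, γ = 1/3 ↦ 1  ≥
α = 1/3, γ = 2/3 ↦ 1  ≥
α = 1/3, γ = 1 ↦ 2/3  <
α = 2/3, γ = 0 ↦ 1  ≥
α = 2/3, γ = 1/3 ↦ 1  ≥
α = 2/3, γ = 2/3 ↦ 2/3  <
α = 2/3, γ = 1 ↦ 1/3  <
α = 1, γ = 0 ↦ 1  ≥
α = 1, γ = 1/3 ↦ 2/3  <
α = 1, γ = 2/3 ↦ 1/3  <
α = 1, γ = 1 ↦ 0  <
So 10 of the 16 assignments meet the threshold.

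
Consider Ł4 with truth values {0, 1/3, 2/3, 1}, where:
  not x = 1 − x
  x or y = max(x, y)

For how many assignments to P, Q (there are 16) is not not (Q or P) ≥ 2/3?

P = 0, Q = 0 ↦ 0  <
P = 0, Q = 1/3 ↦ 1/3  <
P = 0, Q = 2/3 ↦ 2/3  ≥
P = 0, Q = 1 ↦ 1  ≥
P = 1/3, Q = 0 ↦ 1/3  <
P = 1/3, Q = 1/3 ↦ 1/3  <
P = 1/3, Q = 2/3 ↦ 2/3  ≥
P = 1/3, Q = 1 ↦ 1  ≥
P = 2/3, Q = 0 ↦ 2/3  ≥
P = 2/3, Q = 1/3 ↦ 2/3  ≥
P = 2/3, Q = 2/3 ↦ 2/3  ≥
P = 2/3, Q = 1 ↦ 1  ≥
P = 1, Q = 0 ↦ 1  ≥
P = 1, Q = 1/3 ↦ 1  ≥
P = 1, Q = 2/3 ↦ 1  ≥
P = 1, Q = 1 ↦ 1  ≥
So 12 of the 16 assignments meet the threshold.

12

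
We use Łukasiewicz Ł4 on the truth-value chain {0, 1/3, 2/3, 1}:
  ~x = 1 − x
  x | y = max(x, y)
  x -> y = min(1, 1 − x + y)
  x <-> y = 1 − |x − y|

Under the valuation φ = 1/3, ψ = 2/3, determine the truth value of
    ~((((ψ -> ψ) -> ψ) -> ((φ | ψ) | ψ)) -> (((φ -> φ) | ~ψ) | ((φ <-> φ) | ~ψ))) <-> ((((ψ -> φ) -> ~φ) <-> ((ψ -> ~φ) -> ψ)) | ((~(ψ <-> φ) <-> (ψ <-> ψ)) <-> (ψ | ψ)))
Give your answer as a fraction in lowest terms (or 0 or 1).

ψ -> ψ = 2/3 -> 2/3 = 1
(ψ -> ψ) -> ψ = 1 -> 2/3 = 2/3
φ | ψ = 1/3 | 2/3 = 2/3
(φ | ψ) | ψ = 2/3 | 2/3 = 2/3
((ψ -> ψ) -> ψ) -> ((φ | ψ) | ψ) = 2/3 -> 2/3 = 1
φ -> φ = 1/3 -> 1/3 = 1
~ψ = ~2/3 = 1/3
(φ -> φ) | ~ψ = 1 | 1/3 = 1
φ <-> φ = 1/3 <-> 1/3 = 1
~ψ = ~2/3 = 1/3
(φ <-> φ) | ~ψ = 1 | 1/3 = 1
((φ -> φ) | ~ψ) | ((φ <-> φ) | ~ψ) = 1 | 1 = 1
(((ψ -> ψ) -> ψ) -> ((φ | ψ) | ψ)) -> (((φ -> φ) | ~ψ) | ((φ <-> φ) | ~ψ)) = 1 -> 1 = 1
~((((ψ -> ψ) -> ψ) -> ((φ | ψ) | ψ)) -> (((φ -> φ) | ~ψ) | ((φ <-> φ) | ~ψ))) = ~1 = 0
ψ -> φ = 2/3 -> 1/3 = 2/3
~φ = ~1/3 = 2/3
(ψ -> φ) -> ~φ = 2/3 -> 2/3 = 1
~φ = ~1/3 = 2/3
ψ -> ~φ = 2/3 -> 2/3 = 1
(ψ -> ~φ) -> ψ = 1 -> 2/3 = 2/3
((ψ -> φ) -> ~φ) <-> ((ψ -> ~φ) -> ψ) = 1 <-> 2/3 = 2/3
ψ <-> φ = 2/3 <-> 1/3 = 2/3
~(ψ <-> φ) = ~2/3 = 1/3
ψ <-> ψ = 2/3 <-> 2/3 = 1
~(ψ <-> φ) <-> (ψ <-> ψ) = 1/3 <-> 1 = 1/3
ψ | ψ = 2/3 | 2/3 = 2/3
(~(ψ <-> φ) <-> (ψ <-> ψ)) <-> (ψ | ψ) = 1/3 <-> 2/3 = 2/3
(((ψ -> φ) -> ~φ) <-> ((ψ -> ~φ) -> ψ)) | ((~(ψ <-> φ) <-> (ψ <-> ψ)) <-> (ψ | ψ)) = 2/3 | 2/3 = 2/3
~((((ψ -> ψ) -> ψ) -> ((φ | ψ) | ψ)) -> (((φ -> φ) | ~ψ) | ((φ <-> φ) | ~ψ))) <-> ((((ψ -> φ) -> ~φ) <-> ((ψ -> ~φ) -> ψ)) | ((~(ψ <-> φ) <-> (ψ <-> ψ)) <-> (ψ | ψ))) = 0 <-> 2/3 = 1/3

1/3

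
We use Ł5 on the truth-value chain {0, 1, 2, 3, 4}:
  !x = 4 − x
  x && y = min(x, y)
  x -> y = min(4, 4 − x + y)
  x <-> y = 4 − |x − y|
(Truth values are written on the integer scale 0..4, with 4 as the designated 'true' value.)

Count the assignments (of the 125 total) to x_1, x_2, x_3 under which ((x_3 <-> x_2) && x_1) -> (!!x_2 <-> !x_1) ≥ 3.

116

value 4: 107 assignments (counts)
value 3: 9 assignments (counts)
value 2: 6 assignments
value 1: 2 assignments
value 0: 1 assignment
So 116 of the 125 assignments meet the threshold.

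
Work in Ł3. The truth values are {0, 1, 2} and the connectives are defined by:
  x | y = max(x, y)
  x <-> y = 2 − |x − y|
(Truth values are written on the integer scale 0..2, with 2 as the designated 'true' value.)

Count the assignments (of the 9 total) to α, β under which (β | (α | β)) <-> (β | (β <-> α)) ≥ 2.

α = 0, β = 0 ↦ 0  <
α = 0, β = 1 ↦ 2  ≥
α = 0, β = 2 ↦ 2  ≥
α = 1, β = 0 ↦ 2  ≥
α = 1, β = 1 ↦ 1  <
α = 1, β = 2 ↦ 2  ≥
α = 2, β = 0 ↦ 0  <
α = 2, β = 1 ↦ 1  <
α = 2, β = 2 ↦ 2  ≥
So 5 of the 9 assignments meet the threshold.

5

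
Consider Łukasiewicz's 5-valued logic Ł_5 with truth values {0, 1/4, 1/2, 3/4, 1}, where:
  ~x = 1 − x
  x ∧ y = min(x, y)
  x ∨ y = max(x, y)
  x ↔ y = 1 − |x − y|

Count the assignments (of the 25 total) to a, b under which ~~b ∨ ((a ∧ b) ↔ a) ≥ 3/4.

value 1: 15 assignments (counts)
value 3/4: 4 assignments (counts)
value 1/2: 3 assignments
value 1/4: 2 assignments
value 0: 1 assignment
So 19 of the 25 assignments meet the threshold.

19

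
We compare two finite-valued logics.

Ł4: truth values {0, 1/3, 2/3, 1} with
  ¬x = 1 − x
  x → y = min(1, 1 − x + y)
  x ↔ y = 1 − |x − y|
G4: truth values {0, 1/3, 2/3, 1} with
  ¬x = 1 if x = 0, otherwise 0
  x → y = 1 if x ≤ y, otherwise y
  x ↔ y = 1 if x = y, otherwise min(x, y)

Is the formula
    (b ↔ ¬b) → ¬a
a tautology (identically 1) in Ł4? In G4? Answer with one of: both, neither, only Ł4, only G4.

In Ł4: at a = 2/3, b = 1/3 the value is 2/3 — not a tautology.
In G4: every assignment gives 1 — tautology.

only G4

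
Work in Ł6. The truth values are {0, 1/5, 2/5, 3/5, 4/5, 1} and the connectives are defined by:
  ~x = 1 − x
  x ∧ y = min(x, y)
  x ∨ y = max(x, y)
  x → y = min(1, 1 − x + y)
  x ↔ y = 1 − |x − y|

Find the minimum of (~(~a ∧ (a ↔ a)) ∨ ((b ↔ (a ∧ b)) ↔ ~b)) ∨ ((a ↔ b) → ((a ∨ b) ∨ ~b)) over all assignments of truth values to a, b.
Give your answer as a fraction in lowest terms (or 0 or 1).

3/5

Take a = 2/5, b = 2/5:
~a = ~2/5 = 3/5
a ↔ a = 2/5 ↔ 2/5 = 1
~a ∧ (a ↔ a) = 3/5 ∧ 1 = 3/5
~(~a ∧ (a ↔ a)) = ~3/5 = 2/5
a ∧ b = 2/5 ∧ 2/5 = 2/5
b ↔ (a ∧ b) = 2/5 ↔ 2/5 = 1
~b = ~2/5 = 3/5
(b ↔ (a ∧ b)) ↔ ~b = 1 ↔ 3/5 = 3/5
~(~a ∧ (a ↔ a)) ∨ ((b ↔ (a ∧ b)) ↔ ~b) = 2/5 ∨ 3/5 = 3/5
a ↔ b = 2/5 ↔ 2/5 = 1
a ∨ b = 2/5 ∨ 2/5 = 2/5
~b = ~2/5 = 3/5
(a ∨ b) ∨ ~b = 2/5 ∨ 3/5 = 3/5
(a ↔ b) → ((a ∨ b) ∨ ~b) = 1 → 3/5 = 3/5
(~(~a ∧ (a ↔ a)) ∨ ((b ↔ (a ∧ b)) ↔ ~b)) ∨ ((a ↔ b) → ((a ∨ b) ∨ ~b)) = 3/5 ∨ 3/5 = 3/5
No assignment yields a value below 3/5, so this is the minimum.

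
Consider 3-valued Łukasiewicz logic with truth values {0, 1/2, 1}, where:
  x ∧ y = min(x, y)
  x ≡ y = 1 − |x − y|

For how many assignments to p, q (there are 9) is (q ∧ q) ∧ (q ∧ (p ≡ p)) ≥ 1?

3

p = 0, q = 0 ↦ 0  <
p = 0, q = 1/2 ↦ 1/2  <
p = 0, q = 1 ↦ 1  ≥
p = 1/2, q = 0 ↦ 0  <
p = 1/2, q = 1/2 ↦ 1/2  <
p = 1/2, q = 1 ↦ 1  ≥
p = 1, q = 0 ↦ 0  <
p = 1, q = 1/2 ↦ 1/2  <
p = 1, q = 1 ↦ 1  ≥
So 3 of the 9 assignments meet the threshold.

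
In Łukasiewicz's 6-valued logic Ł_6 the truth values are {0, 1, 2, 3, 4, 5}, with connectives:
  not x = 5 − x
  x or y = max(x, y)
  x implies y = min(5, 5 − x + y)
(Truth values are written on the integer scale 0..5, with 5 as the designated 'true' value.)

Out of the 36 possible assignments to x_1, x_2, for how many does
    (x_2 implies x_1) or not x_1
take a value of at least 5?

value 5: 26 assignments (counts)
value 4: 7 assignments
value 3: 3 assignments
So 26 of the 36 assignments meet the threshold.

26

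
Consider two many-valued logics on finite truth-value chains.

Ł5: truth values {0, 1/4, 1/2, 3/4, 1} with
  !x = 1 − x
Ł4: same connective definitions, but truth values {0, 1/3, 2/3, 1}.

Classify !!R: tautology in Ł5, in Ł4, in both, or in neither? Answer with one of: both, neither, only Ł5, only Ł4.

In Ł5: at R = 0 the value is 0 — not a tautology.
In Ł4: at R = 0 the value is 0 — not a tautology.

neither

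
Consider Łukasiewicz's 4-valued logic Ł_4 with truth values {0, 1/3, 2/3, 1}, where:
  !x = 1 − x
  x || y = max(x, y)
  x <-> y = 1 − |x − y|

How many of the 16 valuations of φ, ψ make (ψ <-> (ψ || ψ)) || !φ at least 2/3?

φ = 0, ψ = 0 ↦ 1  ≥
φ = 0, ψ = 1/3 ↦ 1  ≥
φ = 0, ψ = 2/3 ↦ 1  ≥
φ = 0, ψ = 1 ↦ 1  ≥
φ = 1/3, ψ = 0 ↦ 1  ≥
φ = 1/3, ψ = 1/3 ↦ 1  ≥
φ = 1/3, ψ = 2/3 ↦ 1  ≥
φ = 1/3, ψ = 1 ↦ 1  ≥
φ = 2/3, ψ = 0 ↦ 1  ≥
φ = 2/3, ψ = 1/3 ↦ 1  ≥
φ = 2/3, ψ = 2/3 ↦ 1  ≥
φ = 2/3, ψ = 1 ↦ 1  ≥
φ = 1, ψ = 0 ↦ 1  ≥
φ = 1, ψ = 1/3 ↦ 1  ≥
φ = 1, ψ = 2/3 ↦ 1  ≥
φ = 1, ψ = 1 ↦ 1  ≥
So 16 of the 16 assignments meet the threshold.

16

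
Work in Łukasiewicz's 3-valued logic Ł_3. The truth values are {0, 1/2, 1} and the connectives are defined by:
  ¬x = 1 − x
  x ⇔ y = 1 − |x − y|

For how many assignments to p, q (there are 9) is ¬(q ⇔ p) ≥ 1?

2

p = 0, q = 0 ↦ 0  <
p = 0, q = 1/2 ↦ 1/2  <
p = 0, q = 1 ↦ 1  ≥
p = 1/2, q = 0 ↦ 1/2  <
p = 1/2, q = 1/2 ↦ 0  <
p = 1/2, q = 1 ↦ 1/2  <
p = 1, q = 0 ↦ 1  ≥
p = 1, q = 1/2 ↦ 1/2  <
p = 1, q = 1 ↦ 0  <
So 2 of the 9 assignments meet the threshold.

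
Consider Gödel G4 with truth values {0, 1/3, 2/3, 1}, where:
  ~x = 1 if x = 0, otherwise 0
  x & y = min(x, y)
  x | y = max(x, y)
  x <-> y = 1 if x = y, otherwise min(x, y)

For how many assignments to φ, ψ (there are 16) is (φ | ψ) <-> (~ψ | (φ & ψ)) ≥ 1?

4

φ = 0, ψ = 0 ↦ 0  <
φ = 0, ψ = 1/3 ↦ 0  <
φ = 0, ψ = 2/3 ↦ 0  <
φ = 0, ψ = 1 ↦ 0  <
φ = 1/3, ψ = 0 ↦ 1/3  <
φ = 1/3, ψ = 1/3 ↦ 1  ≥
φ = 1/3, ψ = 2/3 ↦ 1/3  <
φ = 1/3, ψ = 1 ↦ 1/3  <
φ = 2/3, ψ = 0 ↦ 2/3  <
φ = 2/3, ψ = 1/3 ↦ 1/3  <
φ = 2/3, ψ = 2/3 ↦ 1  ≥
φ = 2/3, ψ = 1 ↦ 2/3  <
φ = 1, ψ = 0 ↦ 1  ≥
φ = 1, ψ = 1/3 ↦ 1/3  <
φ = 1, ψ = 2/3 ↦ 2/3  <
φ = 1, ψ = 1 ↦ 1  ≥
So 4 of the 16 assignments meet the threshold.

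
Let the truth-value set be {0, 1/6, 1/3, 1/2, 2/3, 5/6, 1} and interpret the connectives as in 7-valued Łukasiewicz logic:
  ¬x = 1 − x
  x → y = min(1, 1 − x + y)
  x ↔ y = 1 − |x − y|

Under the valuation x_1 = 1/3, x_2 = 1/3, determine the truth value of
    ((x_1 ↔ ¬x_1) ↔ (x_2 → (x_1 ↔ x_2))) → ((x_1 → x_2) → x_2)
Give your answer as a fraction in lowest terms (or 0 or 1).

¬x_1 = ¬1/3 = 2/3
x_1 ↔ ¬x_1 = 1/3 ↔ 2/3 = 2/3
x_1 ↔ x_2 = 1/3 ↔ 1/3 = 1
x_2 → (x_1 ↔ x_2) = 1/3 → 1 = 1
(x_1 ↔ ¬x_1) ↔ (x_2 → (x_1 ↔ x_2)) = 2/3 ↔ 1 = 2/3
x_1 → x_2 = 1/3 → 1/3 = 1
(x_1 → x_2) → x_2 = 1 → 1/3 = 1/3
((x_1 ↔ ¬x_1) ↔ (x_2 → (x_1 ↔ x_2))) → ((x_1 → x_2) → x_2) = 2/3 → 1/3 = 2/3

2/3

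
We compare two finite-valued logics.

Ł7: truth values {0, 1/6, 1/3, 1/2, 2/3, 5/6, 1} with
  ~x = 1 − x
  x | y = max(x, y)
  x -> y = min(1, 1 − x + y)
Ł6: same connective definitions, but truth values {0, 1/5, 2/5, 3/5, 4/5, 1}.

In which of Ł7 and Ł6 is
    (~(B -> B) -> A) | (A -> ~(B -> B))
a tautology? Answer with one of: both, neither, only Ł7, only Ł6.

In Ł7: every assignment gives 1 — tautology.
In Ł6: every assignment gives 1 — tautology.

both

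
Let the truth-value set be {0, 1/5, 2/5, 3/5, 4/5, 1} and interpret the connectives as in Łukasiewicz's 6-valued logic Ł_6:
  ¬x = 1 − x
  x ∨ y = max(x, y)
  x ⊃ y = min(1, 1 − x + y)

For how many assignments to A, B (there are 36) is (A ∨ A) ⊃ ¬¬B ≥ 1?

21

value 1: 21 assignments (counts)
value 4/5: 5 assignments
value 3/5: 4 assignments
value 2/5: 3 assignments
value 1/5: 2 assignments
value 0: 1 assignment
So 21 of the 36 assignments meet the threshold.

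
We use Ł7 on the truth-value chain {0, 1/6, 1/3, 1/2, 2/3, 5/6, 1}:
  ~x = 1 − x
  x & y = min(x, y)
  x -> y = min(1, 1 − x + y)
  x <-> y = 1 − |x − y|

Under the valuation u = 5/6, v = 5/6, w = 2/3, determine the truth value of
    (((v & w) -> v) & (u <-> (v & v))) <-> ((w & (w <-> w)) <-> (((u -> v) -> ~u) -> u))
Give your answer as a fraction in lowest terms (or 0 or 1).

2/3

v & w = 5/6 & 2/3 = 2/3
(v & w) -> v = 2/3 -> 5/6 = 1
v & v = 5/6 & 5/6 = 5/6
u <-> (v & v) = 5/6 <-> 5/6 = 1
((v & w) -> v) & (u <-> (v & v)) = 1 & 1 = 1
w <-> w = 2/3 <-> 2/3 = 1
w & (w <-> w) = 2/3 & 1 = 2/3
u -> v = 5/6 -> 5/6 = 1
~u = ~5/6 = 1/6
(u -> v) -> ~u = 1 -> 1/6 = 1/6
((u -> v) -> ~u) -> u = 1/6 -> 5/6 = 1
(w & (w <-> w)) <-> (((u -> v) -> ~u) -> u) = 2/3 <-> 1 = 2/3
(((v & w) -> v) & (u <-> (v & v))) <-> ((w & (w <-> w)) <-> (((u -> v) -> ~u) -> u)) = 1 <-> 2/3 = 2/3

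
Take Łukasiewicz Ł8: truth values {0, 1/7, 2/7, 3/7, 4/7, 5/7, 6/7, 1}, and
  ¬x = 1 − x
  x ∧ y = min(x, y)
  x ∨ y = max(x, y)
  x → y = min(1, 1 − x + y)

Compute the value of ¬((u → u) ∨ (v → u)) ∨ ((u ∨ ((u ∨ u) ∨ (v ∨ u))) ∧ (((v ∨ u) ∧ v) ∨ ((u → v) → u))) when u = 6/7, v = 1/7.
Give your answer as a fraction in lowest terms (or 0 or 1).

u → u = 6/7 → 6/7 = 1
v → u = 1/7 → 6/7 = 1
(u → u) ∨ (v → u) = 1 ∨ 1 = 1
¬((u → u) ∨ (v → u)) = ¬1 = 0
u ∨ u = 6/7 ∨ 6/7 = 6/7
v ∨ u = 1/7 ∨ 6/7 = 6/7
(u ∨ u) ∨ (v ∨ u) = 6/7 ∨ 6/7 = 6/7
u ∨ ((u ∨ u) ∨ (v ∨ u)) = 6/7 ∨ 6/7 = 6/7
v ∨ u = 1/7 ∨ 6/7 = 6/7
(v ∨ u) ∧ v = 6/7 ∧ 1/7 = 1/7
u → v = 6/7 → 1/7 = 2/7
(u → v) → u = 2/7 → 6/7 = 1
((v ∨ u) ∧ v) ∨ ((u → v) → u) = 1/7 ∨ 1 = 1
(u ∨ ((u ∨ u) ∨ (v ∨ u))) ∧ (((v ∨ u) ∧ v) ∨ ((u → v) → u)) = 6/7 ∧ 1 = 6/7
¬((u → u) ∨ (v → u)) ∨ ((u ∨ ((u ∨ u) ∨ (v ∨ u))) ∧ (((v ∨ u) ∧ v) ∨ ((u → v) → u))) = 0 ∨ 6/7 = 6/7

6/7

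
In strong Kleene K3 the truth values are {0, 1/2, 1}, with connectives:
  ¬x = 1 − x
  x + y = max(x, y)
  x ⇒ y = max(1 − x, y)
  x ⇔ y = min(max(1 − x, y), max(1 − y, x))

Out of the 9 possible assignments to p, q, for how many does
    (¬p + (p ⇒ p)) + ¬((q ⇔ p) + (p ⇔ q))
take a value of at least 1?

6

p = 0, q = 0 ↦ 1  ≥
p = 0, q = 1/2 ↦ 1  ≥
p = 0, q = 1 ↦ 1  ≥
p = 1/2, q = 0 ↦ 1/2  <
p = 1/2, q = 1/2 ↦ 1/2  <
p = 1/2, q = 1 ↦ 1/2  <
p = 1, q = 0 ↦ 1  ≥
p = 1, q = 1/2 ↦ 1  ≥
p = 1, q = 1 ↦ 1  ≥
So 6 of the 9 assignments meet the threshold.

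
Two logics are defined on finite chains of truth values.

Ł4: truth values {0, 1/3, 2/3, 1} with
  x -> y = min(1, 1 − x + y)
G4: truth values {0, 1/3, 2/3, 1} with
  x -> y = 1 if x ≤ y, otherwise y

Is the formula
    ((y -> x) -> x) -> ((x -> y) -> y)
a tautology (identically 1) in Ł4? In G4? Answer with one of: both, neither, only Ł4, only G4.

only Ł4

In Ł4: every assignment gives 1 — tautology.
In G4: at x = 0, y = 1/3 the value is 1/3 — not a tautology.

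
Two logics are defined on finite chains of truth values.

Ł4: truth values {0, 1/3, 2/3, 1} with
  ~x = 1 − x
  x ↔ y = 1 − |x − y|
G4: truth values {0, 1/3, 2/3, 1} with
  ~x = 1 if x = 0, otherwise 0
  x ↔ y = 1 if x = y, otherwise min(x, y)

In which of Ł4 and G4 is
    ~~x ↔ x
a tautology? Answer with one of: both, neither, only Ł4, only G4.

In Ł4: every assignment gives 1 — tautology.
In G4: at x = 1/3 the value is 1/3 — not a tautology.

only Ł4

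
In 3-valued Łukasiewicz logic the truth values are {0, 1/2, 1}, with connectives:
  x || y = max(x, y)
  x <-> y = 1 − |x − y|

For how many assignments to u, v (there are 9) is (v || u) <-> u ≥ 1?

6

u = 0, v = 0 ↦ 1  ≥
u = 0, v = 1/2 ↦ 1/2  <
u = 0, v = 1 ↦ 0  <
u = 1/2, v = 0 ↦ 1  ≥
u = 1/2, v = 1/2 ↦ 1  ≥
u = 1/2, v = 1 ↦ 1/2  <
u = 1, v = 0 ↦ 1  ≥
u = 1, v = 1/2 ↦ 1  ≥
u = 1, v = 1 ↦ 1  ≥
So 6 of the 9 assignments meet the threshold.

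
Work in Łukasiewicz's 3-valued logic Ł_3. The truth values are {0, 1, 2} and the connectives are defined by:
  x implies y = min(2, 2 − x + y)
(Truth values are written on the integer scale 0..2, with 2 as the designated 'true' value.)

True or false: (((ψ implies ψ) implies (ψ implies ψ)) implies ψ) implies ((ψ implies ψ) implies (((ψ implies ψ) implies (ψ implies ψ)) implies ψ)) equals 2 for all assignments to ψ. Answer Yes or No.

ψ = 0 ↦ 2
ψ = 1 ↦ 2
ψ = 2 ↦ 2
Every assignment gives a value ≥ 2.

Yes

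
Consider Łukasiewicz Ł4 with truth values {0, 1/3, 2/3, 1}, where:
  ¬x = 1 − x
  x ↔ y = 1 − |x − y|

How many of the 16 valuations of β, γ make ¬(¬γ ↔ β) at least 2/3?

β = 0, γ = 0 ↦ 1  ≥
β = 0, γ = 1/3 ↦ 2/3  ≥
β = 0, γ = 2/3 ↦ 1/3  <
β = 0, γ = 1 ↦ 0  <
β = 1/3, γ = 0 ↦ 2/3  ≥
β = 1/3, γ = 1/3 ↦ 1/3  <
β = 1/3, γ = 2/3 ↦ 0  <
β = 1/3, γ = 1 ↦ 1/3  <
β = 2/3, γ = 0 ↦ 1/3  <
β = 2/3, γ = 1/3 ↦ 0  <
β = 2/3, γ = 2/3 ↦ 1/3  <
β = 2/3, γ = 1 ↦ 2/3  ≥
β = 1, γ = 0 ↦ 0  <
β = 1, γ = 1/3 ↦ 1/3  <
β = 1, γ = 2/3 ↦ 2/3  ≥
β = 1, γ = 1 ↦ 1  ≥
So 6 of the 16 assignments meet the threshold.

6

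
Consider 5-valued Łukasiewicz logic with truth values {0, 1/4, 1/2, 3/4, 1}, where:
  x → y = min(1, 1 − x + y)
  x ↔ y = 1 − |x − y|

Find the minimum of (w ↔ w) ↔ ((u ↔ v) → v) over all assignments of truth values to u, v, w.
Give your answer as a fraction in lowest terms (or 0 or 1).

0

Take u = 0, v = 0, w = 0:
w ↔ w = 0 ↔ 0 = 1
u ↔ v = 0 ↔ 0 = 1
(u ↔ v) → v = 1 → 0 = 0
(w ↔ w) ↔ ((u ↔ v) → v) = 1 ↔ 0 = 0
No assignment yields a value below 0, so this is the minimum.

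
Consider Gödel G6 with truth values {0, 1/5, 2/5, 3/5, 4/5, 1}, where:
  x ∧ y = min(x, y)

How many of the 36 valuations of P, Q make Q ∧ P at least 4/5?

4

value 1: 1 assignment (counts)
value 4/5: 3 assignments (counts)
value 3/5: 5 assignments
value 2/5: 7 assignments
value 1/5: 9 assignments
value 0: 11 assignments
So 4 of the 36 assignments meet the threshold.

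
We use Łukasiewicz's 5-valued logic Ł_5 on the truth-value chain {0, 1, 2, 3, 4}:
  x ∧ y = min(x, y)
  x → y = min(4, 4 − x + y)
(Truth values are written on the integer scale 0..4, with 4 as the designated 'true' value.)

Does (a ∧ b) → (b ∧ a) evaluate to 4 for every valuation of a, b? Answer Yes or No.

At a = 3, b = 3, for instance:
a ∧ b = 3 ∧ 3 = 3
b ∧ a = 3 ∧ 3 = 3
(a ∧ b) → (b ∧ a) = 3 → 3 = 4
and checking the remaining 24 assignments likewise gives ≥ 4 in every case.

Yes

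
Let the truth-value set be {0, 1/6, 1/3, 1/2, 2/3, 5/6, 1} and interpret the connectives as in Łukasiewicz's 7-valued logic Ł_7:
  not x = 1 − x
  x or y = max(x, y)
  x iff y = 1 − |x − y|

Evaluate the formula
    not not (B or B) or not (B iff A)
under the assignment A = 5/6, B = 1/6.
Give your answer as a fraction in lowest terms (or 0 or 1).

2/3

B or B = 1/6 or 1/6 = 1/6
not (B or B) = not 1/6 = 5/6
not not (B or B) = not 5/6 = 1/6
B iff A = 1/6 iff 5/6 = 1/3
not (B iff A) = not 1/3 = 2/3
not not (B or B) or not (B iff A) = 1/6 or 2/3 = 2/3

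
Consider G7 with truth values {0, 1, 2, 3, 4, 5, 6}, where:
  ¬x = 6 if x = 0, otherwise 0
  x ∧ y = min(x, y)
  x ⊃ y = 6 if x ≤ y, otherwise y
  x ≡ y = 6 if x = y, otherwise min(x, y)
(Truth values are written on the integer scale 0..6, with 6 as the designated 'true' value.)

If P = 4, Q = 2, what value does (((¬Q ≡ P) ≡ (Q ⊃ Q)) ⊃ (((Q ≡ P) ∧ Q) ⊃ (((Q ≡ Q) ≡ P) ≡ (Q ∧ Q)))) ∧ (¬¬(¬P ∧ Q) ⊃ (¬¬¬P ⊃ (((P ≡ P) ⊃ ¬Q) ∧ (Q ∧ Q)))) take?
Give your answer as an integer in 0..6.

6

¬Q = ¬2 = 0
¬Q ≡ P = 0 ≡ 4 = 0
Q ⊃ Q = 2 ⊃ 2 = 6
(¬Q ≡ P) ≡ (Q ⊃ Q) = 0 ≡ 6 = 0
Q ≡ P = 2 ≡ 4 = 2
(Q ≡ P) ∧ Q = 2 ∧ 2 = 2
Q ≡ Q = 2 ≡ 2 = 6
(Q ≡ Q) ≡ P = 6 ≡ 4 = 4
Q ∧ Q = 2 ∧ 2 = 2
((Q ≡ Q) ≡ P) ≡ (Q ∧ Q) = 4 ≡ 2 = 2
((Q ≡ P) ∧ Q) ⊃ (((Q ≡ Q) ≡ P) ≡ (Q ∧ Q)) = 2 ⊃ 2 = 6
((¬Q ≡ P) ≡ (Q ⊃ Q)) ⊃ (((Q ≡ P) ∧ Q) ⊃ (((Q ≡ Q) ≡ P) ≡ (Q ∧ Q))) = 0 ⊃ 6 = 6
¬P = ¬4 = 0
¬P ∧ Q = 0 ∧ 2 = 0
¬(¬P ∧ Q) = ¬0 = 6
¬¬(¬P ∧ Q) = ¬6 = 0
¬P = ¬4 = 0
¬¬P = ¬0 = 6
¬¬¬P = ¬6 = 0
P ≡ P = 4 ≡ 4 = 6
¬Q = ¬2 = 0
(P ≡ P) ⊃ ¬Q = 6 ⊃ 0 = 0
Q ∧ Q = 2 ∧ 2 = 2
((P ≡ P) ⊃ ¬Q) ∧ (Q ∧ Q) = 0 ∧ 2 = 0
¬¬¬P ⊃ (((P ≡ P) ⊃ ¬Q) ∧ (Q ∧ Q)) = 0 ⊃ 0 = 6
¬¬(¬P ∧ Q) ⊃ (¬¬¬P ⊃ (((P ≡ P) ⊃ ¬Q) ∧ (Q ∧ Q))) = 0 ⊃ 6 = 6
(((¬Q ≡ P) ≡ (Q ⊃ Q)) ⊃ (((Q ≡ P) ∧ Q) ⊃ (((Q ≡ Q) ≡ P) ≡ (Q ∧ Q)))) ∧ (¬¬(¬P ∧ Q) ⊃ (¬¬¬P ⊃ (((P ≡ P) ⊃ ¬Q) ∧ (Q ∧ Q)))) = 6 ∧ 6 = 6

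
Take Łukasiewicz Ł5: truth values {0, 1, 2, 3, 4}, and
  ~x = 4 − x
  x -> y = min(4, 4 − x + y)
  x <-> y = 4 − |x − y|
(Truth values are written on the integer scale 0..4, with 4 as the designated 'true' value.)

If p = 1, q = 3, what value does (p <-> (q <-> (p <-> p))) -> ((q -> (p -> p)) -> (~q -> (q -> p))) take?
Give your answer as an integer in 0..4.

p <-> p = 1 <-> 1 = 4
q <-> (p <-> p) = 3 <-> 4 = 3
p <-> (q <-> (p <-> p)) = 1 <-> 3 = 2
p -> p = 1 -> 1 = 4
q -> (p -> p) = 3 -> 4 = 4
~q = ~3 = 1
q -> p = 3 -> 1 = 2
~q -> (q -> p) = 1 -> 2 = 4
(q -> (p -> p)) -> (~q -> (q -> p)) = 4 -> 4 = 4
(p <-> (q <-> (p <-> p))) -> ((q -> (p -> p)) -> (~q -> (q -> p))) = 2 -> 4 = 4

4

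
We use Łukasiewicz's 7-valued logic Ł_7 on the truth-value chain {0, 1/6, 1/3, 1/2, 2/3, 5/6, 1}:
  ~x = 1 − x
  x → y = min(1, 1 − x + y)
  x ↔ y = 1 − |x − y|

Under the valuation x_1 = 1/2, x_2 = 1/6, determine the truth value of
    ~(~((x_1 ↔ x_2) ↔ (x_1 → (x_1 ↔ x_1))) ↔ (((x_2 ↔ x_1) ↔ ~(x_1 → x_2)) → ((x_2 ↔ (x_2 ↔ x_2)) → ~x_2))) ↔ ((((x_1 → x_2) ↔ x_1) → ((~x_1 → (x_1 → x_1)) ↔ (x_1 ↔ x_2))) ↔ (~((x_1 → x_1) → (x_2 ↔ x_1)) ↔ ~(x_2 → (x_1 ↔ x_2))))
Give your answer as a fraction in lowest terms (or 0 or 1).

5/6

x_1 ↔ x_2 = 1/2 ↔ 1/6 = 2/3
x_1 ↔ x_1 = 1/2 ↔ 1/2 = 1
x_1 → (x_1 ↔ x_1) = 1/2 → 1 = 1
(x_1 ↔ x_2) ↔ (x_1 → (x_1 ↔ x_1)) = 2/3 ↔ 1 = 2/3
~((x_1 ↔ x_2) ↔ (x_1 → (x_1 ↔ x_1))) = ~2/3 = 1/3
x_2 ↔ x_1 = 1/6 ↔ 1/2 = 2/3
x_1 → x_2 = 1/2 → 1/6 = 2/3
~(x_1 → x_2) = ~2/3 = 1/3
(x_2 ↔ x_1) ↔ ~(x_1 → x_2) = 2/3 ↔ 1/3 = 2/3
x_2 ↔ x_2 = 1/6 ↔ 1/6 = 1
x_2 ↔ (x_2 ↔ x_2) = 1/6 ↔ 1 = 1/6
~x_2 = ~1/6 = 5/6
(x_2 ↔ (x_2 ↔ x_2)) → ~x_2 = 1/6 → 5/6 = 1
((x_2 ↔ x_1) ↔ ~(x_1 → x_2)) → ((x_2 ↔ (x_2 ↔ x_2)) → ~x_2) = 2/3 → 1 = 1
~((x_1 ↔ x_2) ↔ (x_1 → (x_1 ↔ x_1))) ↔ (((x_2 ↔ x_1) ↔ ~(x_1 → x_2)) → ((x_2 ↔ (x_2 ↔ x_2)) → ~x_2)) = 1/3 ↔ 1 = 1/3
~(~((x_1 ↔ x_2) ↔ (x_1 → (x_1 ↔ x_1))) ↔ (((x_2 ↔ x_1) ↔ ~(x_1 → x_2)) → ((x_2 ↔ (x_2 ↔ x_2)) → ~x_2))) = ~1/3 = 2/3
x_1 → x_2 = 1/2 → 1/6 = 2/3
(x_1 → x_2) ↔ x_1 = 2/3 ↔ 1/2 = 5/6
~x_1 = ~1/2 = 1/2
x_1 → x_1 = 1/2 → 1/2 = 1
~x_1 → (x_1 → x_1) = 1/2 → 1 = 1
x_1 ↔ x_2 = 1/2 ↔ 1/6 = 2/3
(~x_1 → (x_1 → x_1)) ↔ (x_1 ↔ x_2) = 1 ↔ 2/3 = 2/3
((x_1 → x_2) ↔ x_1) → ((~x_1 → (x_1 → x_1)) ↔ (x_1 ↔ x_2)) = 5/6 → 2/3 = 5/6
x_1 → x_1 = 1/2 → 1/2 = 1
x_2 ↔ x_1 = 1/6 ↔ 1/2 = 2/3
(x_1 → x_1) → (x_2 ↔ x_1) = 1 → 2/3 = 2/3
~((x_1 → x_1) → (x_2 ↔ x_1)) = ~2/3 = 1/3
x_1 ↔ x_2 = 1/2 ↔ 1/6 = 2/3
x_2 → (x_1 ↔ x_2) = 1/6 → 2/3 = 1
~(x_2 → (x_1 ↔ x_2)) = ~1 = 0
~((x_1 → x_1) → (x_2 ↔ x_1)) ↔ ~(x_2 → (x_1 ↔ x_2)) = 1/3 ↔ 0 = 2/3
(((x_1 → x_2) ↔ x_1) → ((~x_1 → (x_1 → x_1)) ↔ (x_1 ↔ x_2))) ↔ (~((x_1 → x_1) → (x_2 ↔ x_1)) ↔ ~(x_2 → (x_1 ↔ x_2))) = 5/6 ↔ 2/3 = 5/6
~(~((x_1 ↔ x_2) ↔ (x_1 → (x_1 ↔ x_1))) ↔ (((x_2 ↔ x_1) ↔ ~(x_1 → x_2)) → ((x_2 ↔ (x_2 ↔ x_2)) → ~x_2))) ↔ ((((x_1 → x_2) ↔ x_1) → ((~x_1 → (x_1 → x_1)) ↔ (x_1 ↔ x_2))) ↔ (~((x_1 → x_1) → (x_2 ↔ x_1)) ↔ ~(x_2 → (x_1 ↔ x_2)))) = 2/3 ↔ 5/6 = 5/6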